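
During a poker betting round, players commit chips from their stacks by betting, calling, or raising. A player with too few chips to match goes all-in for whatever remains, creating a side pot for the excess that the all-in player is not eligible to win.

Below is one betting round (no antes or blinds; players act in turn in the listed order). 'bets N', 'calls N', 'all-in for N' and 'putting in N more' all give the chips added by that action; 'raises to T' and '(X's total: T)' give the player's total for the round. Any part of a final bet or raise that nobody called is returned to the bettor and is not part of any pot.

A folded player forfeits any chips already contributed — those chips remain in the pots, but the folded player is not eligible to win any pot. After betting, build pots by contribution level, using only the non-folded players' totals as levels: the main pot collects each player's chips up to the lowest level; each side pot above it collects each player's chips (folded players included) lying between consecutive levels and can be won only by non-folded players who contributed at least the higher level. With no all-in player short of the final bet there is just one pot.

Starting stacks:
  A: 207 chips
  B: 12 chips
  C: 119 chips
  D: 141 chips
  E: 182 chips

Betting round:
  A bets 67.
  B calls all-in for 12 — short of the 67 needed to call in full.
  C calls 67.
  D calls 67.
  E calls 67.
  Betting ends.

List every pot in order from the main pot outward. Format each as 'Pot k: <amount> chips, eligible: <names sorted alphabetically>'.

Contributions: A=67, B=12, C=67, D=67, E=67
Pot levels (distinct totals of non-folded players): 12, 67
Layer 1-12: 12 each from A, B, C, D, E = 12*5 = 60 chips; eligible A, B, C, D, E
Layer 13-67: 55 each from A, C, D, E = 55*4 = 220 chips; eligible A, C, D, E

Pot 1: 60 chips, eligible: A, B, C, D, E
Pot 2: 220 chips, eligible: A, C, D, E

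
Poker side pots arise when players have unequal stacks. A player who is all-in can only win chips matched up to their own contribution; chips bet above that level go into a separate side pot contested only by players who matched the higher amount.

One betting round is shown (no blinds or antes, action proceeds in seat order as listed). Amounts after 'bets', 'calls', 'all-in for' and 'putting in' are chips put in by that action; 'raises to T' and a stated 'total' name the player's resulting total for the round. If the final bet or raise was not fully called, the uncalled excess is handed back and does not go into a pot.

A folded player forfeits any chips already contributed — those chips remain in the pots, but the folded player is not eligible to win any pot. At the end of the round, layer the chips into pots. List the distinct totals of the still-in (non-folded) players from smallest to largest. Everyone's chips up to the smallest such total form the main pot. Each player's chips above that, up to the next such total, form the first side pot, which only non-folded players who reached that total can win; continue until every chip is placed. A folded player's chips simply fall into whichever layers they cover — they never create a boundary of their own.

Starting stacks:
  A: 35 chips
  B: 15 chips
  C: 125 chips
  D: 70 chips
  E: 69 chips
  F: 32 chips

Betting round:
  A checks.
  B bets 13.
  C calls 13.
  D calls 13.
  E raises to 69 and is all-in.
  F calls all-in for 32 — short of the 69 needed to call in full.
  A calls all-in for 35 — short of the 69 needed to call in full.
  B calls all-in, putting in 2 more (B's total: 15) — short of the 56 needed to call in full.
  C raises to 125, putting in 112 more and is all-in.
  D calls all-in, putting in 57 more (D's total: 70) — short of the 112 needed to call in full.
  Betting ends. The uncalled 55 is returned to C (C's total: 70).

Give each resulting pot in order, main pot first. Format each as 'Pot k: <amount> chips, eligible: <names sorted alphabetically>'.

Pot 1: 90 chips, eligible: A, B, C, D, E, F
Pot 2: 85 chips, eligible: A, C, D, E, F
Pot 3: 12 chips, eligible: A, C, D, E
Pot 4: 102 chips, eligible: C, D, E
Pot 5: 2 chips, eligible: C, D

Derivation:
Contributions (after 55 returned to C): A=35, B=15, C=70, D=70, E=69, F=32
Pot levels (distinct totals of non-folded players): 15, 32, 35, 69, 70
Layer 1-15: 15 each from A, B, C, D, E, F = 15*6 = 90 chips; eligible A, B, C, D, E, F
Layer 16-32: 17 each from A, C, D, E, F = 17*5 = 85 chips; eligible A, C, D, E, F
Layer 33-35: 3 each from A, C, D, E = 3*4 = 12 chips; eligible A, C, D, E
Layer 36-69: 34 each from C, D, E = 34*3 = 102 chips; eligible C, D, E
Layer 70-70: 1 each from C, D = 1*2 = 2 chips; eligible C, D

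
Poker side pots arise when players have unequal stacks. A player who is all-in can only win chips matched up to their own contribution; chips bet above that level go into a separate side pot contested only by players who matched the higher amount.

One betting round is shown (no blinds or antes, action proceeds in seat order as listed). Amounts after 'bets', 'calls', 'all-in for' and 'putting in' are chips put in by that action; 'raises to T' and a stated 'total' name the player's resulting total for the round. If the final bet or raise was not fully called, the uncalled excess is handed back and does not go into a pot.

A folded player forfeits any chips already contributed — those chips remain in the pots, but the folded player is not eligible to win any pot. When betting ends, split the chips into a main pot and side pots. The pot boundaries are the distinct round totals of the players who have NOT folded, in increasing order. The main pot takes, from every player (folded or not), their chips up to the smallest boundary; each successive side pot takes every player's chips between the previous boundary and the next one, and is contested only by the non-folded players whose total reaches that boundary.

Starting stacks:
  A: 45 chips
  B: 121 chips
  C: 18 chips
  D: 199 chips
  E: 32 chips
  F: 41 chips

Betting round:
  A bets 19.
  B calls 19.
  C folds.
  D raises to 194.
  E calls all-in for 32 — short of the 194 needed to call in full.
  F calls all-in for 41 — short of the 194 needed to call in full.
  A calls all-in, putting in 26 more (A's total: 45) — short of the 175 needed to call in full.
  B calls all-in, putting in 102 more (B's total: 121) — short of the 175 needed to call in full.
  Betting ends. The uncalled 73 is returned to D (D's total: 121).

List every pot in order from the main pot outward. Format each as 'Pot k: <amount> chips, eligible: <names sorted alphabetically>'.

Pot 1: 160 chips, eligible: A, B, D, E, F
Pot 2: 36 chips, eligible: A, B, D, F
Pot 3: 12 chips, eligible: A, B, D
Pot 4: 152 chips, eligible: B, D

Derivation:
Contributions (after 73 returned to D): A=45, B=121, D=121, E=32, F=41
Folded: C
Pot levels (distinct totals of non-folded players): 32, 41, 45, 121
Layer 1-32: 32 each from A, B, D, E, F = 32*5 = 160 chips; eligible A, B, D, E, F
Layer 33-41: 9 each from A, B, D, F = 9*4 = 36 chips; eligible A, B, D, F
Layer 42-45: 4 each from A, B, D = 4*3 = 12 chips; eligible A, B, D
Layer 46-121: 76 each from B, D = 76*2 = 152 chips; eligible B, D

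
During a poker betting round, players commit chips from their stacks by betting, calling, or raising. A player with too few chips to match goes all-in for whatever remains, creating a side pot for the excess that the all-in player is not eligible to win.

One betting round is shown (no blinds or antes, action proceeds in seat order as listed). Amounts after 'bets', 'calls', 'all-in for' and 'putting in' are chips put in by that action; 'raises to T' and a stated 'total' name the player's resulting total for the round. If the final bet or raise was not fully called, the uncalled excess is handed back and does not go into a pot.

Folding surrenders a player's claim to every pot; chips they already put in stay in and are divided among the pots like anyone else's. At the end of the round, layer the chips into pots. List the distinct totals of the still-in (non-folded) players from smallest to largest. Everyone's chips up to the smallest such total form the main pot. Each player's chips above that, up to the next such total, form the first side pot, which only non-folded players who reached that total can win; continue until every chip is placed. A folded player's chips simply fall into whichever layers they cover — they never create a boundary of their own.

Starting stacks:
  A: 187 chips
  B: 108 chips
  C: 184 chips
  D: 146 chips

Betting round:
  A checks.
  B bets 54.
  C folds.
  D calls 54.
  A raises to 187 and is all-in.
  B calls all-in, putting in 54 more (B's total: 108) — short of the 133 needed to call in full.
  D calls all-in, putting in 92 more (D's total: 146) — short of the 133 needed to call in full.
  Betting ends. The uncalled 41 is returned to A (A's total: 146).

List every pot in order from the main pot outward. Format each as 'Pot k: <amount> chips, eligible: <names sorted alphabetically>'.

Contributions (after 41 returned to A): A=146, B=108, D=146
Folded: C
Pot levels (distinct totals of non-folded players): 108, 146
Layer 1-108: 108 each from A, B, D = 108*3 = 324 chips; eligible A, B, D
Layer 109-146: 38 each from A, D = 38*2 = 76 chips; eligible A, D

Pot 1: 324 chips, eligible: A, B, D
Pot 2: 76 chips, eligible: A, D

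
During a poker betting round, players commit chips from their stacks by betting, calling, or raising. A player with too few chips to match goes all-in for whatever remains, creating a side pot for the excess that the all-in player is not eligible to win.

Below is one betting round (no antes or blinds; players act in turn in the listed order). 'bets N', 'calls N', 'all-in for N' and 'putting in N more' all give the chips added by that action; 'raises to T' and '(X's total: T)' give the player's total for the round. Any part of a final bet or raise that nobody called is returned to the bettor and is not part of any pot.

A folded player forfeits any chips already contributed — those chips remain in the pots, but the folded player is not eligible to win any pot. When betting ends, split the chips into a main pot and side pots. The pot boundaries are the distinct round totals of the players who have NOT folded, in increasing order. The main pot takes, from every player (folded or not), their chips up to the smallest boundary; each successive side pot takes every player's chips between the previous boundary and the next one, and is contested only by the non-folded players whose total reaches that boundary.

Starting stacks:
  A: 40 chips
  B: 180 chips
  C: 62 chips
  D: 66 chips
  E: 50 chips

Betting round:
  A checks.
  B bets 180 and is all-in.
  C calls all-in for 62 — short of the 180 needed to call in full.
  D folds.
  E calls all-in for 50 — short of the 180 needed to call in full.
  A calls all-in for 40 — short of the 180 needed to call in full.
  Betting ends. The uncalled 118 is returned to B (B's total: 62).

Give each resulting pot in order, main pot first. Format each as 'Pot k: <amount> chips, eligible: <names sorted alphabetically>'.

Pot 1: 160 chips, eligible: A, B, C, E
Pot 2: 30 chips, eligible: B, C, E
Pot 3: 24 chips, eligible: B, C

Derivation:
Contributions (after 118 returned to B): A=40, B=62, C=62, E=50
Folded: D
Pot levels (distinct totals of non-folded players): 40, 50, 62
Layer 1-40: 40 each from A, B, C, E = 40*4 = 160 chips; eligible A, B, C, E
Layer 41-50: 10 each from B, C, E = 10*3 = 30 chips; eligible B, C, E
Layer 51-62: 12 each from B, C = 12*2 = 24 chips; eligible B, C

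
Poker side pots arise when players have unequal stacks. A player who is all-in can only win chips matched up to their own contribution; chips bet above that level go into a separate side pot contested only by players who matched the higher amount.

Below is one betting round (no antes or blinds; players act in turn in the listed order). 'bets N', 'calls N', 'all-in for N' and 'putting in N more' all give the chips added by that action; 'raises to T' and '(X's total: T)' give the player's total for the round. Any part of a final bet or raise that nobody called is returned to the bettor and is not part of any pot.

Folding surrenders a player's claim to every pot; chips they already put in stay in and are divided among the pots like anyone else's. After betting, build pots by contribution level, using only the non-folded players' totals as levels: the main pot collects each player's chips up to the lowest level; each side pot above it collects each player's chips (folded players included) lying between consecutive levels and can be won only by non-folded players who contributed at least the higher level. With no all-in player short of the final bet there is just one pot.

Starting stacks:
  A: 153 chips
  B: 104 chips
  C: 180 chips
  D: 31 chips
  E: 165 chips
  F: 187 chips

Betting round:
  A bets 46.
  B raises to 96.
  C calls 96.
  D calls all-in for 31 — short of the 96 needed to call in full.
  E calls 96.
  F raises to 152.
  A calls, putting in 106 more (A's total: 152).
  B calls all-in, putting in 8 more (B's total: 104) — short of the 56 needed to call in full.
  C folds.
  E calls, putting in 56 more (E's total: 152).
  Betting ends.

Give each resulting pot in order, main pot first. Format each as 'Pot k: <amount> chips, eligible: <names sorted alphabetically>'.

Contributions: A=152, B=104, C=96, D=31, E=152, F=152
Folded: C
Pot levels (distinct totals of non-folded players): 31, 104, 152
Layer 1-31: 31 each from A, B, C, D, E, F = 31*6 = 186 chips; eligible A, B, D, E, F
Layer 32-104: A 73 + B 73 + C 65 + E 73 + F 73 = 357 chips; eligible A, B, E, F
Layer 105-152: 48 each from A, E, F = 48*3 = 144 chips; eligible A, E, F

Pot 1: 186 chips, eligible: A, B, D, E, F
Pot 2: 357 chips, eligible: A, B, E, F
Pot 3: 144 chips, eligible: A, E, F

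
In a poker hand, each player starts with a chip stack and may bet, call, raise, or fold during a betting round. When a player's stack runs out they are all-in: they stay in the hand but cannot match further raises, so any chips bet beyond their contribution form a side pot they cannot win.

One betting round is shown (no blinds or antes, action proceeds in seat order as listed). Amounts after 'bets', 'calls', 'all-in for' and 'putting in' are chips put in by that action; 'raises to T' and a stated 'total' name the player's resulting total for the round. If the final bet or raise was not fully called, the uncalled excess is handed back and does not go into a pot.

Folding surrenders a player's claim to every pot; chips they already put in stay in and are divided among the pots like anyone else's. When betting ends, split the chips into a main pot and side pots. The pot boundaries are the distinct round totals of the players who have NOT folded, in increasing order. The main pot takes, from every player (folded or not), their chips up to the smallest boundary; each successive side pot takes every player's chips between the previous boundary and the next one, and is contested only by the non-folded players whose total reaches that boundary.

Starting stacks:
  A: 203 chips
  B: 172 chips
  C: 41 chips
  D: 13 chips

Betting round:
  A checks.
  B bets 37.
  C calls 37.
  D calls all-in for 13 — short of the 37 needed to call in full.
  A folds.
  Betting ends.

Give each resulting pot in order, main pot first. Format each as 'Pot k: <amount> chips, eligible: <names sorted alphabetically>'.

Contributions: B=37, C=37, D=13
Folded: A
Pot levels (distinct totals of non-folded players): 13, 37
Layer 1-13: 13 each from B, C, D = 13*3 = 39 chips; eligible B, C, D
Layer 14-37: 24 each from B, C = 24*2 = 48 chips; eligible B, C

Pot 1: 39 chips, eligible: B, C, D
Pot 2: 48 chips, eligible: B, C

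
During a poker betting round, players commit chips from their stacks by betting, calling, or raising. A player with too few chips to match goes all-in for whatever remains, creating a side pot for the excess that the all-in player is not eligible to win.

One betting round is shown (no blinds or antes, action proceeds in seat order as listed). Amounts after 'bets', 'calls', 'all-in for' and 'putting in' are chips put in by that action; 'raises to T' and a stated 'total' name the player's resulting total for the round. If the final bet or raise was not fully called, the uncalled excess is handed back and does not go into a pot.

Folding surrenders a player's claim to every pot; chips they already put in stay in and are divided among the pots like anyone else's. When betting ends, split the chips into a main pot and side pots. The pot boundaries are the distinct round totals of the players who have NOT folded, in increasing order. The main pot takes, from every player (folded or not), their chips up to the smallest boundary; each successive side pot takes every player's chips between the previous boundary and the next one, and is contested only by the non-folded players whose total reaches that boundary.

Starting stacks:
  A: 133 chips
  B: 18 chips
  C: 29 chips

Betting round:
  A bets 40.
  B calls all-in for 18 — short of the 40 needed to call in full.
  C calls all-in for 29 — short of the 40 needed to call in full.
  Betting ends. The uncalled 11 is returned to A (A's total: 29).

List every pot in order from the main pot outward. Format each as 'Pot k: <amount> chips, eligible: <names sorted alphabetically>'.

Pot 1: 54 chips, eligible: A, B, C
Pot 2: 22 chips, eligible: A, C

Derivation:
Contributions (after 11 returned to A): A=29, B=18, C=29
Pot levels (distinct totals of non-folded players): 18, 29
Layer 1-18: 18 each from A, B, C = 18*3 = 54 chips; eligible A, B, C
Layer 19-29: 11 each from A, C = 11*2 = 22 chips; eligible A, C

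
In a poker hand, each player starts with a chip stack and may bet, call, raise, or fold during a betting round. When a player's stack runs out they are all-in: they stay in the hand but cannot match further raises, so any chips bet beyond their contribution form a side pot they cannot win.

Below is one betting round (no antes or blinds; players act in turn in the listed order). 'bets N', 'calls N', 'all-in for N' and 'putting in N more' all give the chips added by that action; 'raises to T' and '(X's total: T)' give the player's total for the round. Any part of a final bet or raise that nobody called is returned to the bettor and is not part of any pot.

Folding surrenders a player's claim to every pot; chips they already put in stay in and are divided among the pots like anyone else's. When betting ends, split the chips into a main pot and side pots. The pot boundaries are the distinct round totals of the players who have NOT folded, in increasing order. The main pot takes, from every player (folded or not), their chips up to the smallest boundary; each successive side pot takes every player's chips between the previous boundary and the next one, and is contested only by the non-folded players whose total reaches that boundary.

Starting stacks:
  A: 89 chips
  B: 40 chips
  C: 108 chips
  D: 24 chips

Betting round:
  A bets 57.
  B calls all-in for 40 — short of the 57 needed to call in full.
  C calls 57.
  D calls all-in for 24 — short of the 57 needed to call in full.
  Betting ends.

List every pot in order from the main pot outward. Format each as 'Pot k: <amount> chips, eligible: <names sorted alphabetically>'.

Contributions: A=57, B=40, C=57, D=24
Pot levels (distinct totals of non-folded players): 24, 40, 57
Layer 1-24: 24 each from A, B, C, D = 24*4 = 96 chips; eligible A, B, C, D
Layer 25-40: 16 each from A, B, C = 16*3 = 48 chips; eligible A, B, C
Layer 41-57: 17 each from A, C = 17*2 = 34 chips; eligible A, C

Pot 1: 96 chips, eligible: A, B, C, D
Pot 2: 48 chips, eligible: A, B, C
Pot 3: 34 chips, eligible: A, C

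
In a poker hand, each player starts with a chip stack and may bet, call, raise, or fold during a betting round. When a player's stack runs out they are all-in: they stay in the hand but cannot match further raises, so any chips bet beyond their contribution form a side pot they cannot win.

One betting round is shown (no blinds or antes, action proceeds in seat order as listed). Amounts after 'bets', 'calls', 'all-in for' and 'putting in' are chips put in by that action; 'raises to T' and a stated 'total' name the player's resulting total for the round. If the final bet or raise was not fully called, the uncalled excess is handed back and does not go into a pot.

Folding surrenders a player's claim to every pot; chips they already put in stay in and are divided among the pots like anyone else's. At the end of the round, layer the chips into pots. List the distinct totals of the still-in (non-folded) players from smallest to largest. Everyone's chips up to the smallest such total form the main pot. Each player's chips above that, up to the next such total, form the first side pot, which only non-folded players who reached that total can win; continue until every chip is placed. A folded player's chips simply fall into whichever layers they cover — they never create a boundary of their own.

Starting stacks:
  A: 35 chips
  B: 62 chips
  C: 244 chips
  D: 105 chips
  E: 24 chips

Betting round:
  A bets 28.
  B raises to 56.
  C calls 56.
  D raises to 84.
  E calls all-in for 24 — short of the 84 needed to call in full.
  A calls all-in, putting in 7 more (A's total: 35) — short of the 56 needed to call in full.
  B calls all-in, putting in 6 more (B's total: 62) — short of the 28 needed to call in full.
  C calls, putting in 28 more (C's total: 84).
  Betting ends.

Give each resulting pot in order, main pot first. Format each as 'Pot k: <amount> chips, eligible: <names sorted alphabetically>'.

Pot 1: 120 chips, eligible: A, B, C, D, E
Pot 2: 44 chips, eligible: A, B, C, D
Pot 3: 81 chips, eligible: B, C, D
Pot 4: 44 chips, eligible: C, D

Derivation:
Contributions: A=35, B=62, C=84, D=84, E=24
Pot levels (distinct totals of non-folded players): 24, 35, 62, 84
Layer 1-24: 24 each from A, B, C, D, E = 24*5 = 120 chips; eligible A, B, C, D, E
Layer 25-35: 11 each from A, B, C, D = 11*4 = 44 chips; eligible A, B, C, D
Layer 36-62: 27 each from B, C, D = 27*3 = 81 chips; eligible B, C, D
Layer 63-84: 22 each from C, D = 22*2 = 44 chips; eligible C, D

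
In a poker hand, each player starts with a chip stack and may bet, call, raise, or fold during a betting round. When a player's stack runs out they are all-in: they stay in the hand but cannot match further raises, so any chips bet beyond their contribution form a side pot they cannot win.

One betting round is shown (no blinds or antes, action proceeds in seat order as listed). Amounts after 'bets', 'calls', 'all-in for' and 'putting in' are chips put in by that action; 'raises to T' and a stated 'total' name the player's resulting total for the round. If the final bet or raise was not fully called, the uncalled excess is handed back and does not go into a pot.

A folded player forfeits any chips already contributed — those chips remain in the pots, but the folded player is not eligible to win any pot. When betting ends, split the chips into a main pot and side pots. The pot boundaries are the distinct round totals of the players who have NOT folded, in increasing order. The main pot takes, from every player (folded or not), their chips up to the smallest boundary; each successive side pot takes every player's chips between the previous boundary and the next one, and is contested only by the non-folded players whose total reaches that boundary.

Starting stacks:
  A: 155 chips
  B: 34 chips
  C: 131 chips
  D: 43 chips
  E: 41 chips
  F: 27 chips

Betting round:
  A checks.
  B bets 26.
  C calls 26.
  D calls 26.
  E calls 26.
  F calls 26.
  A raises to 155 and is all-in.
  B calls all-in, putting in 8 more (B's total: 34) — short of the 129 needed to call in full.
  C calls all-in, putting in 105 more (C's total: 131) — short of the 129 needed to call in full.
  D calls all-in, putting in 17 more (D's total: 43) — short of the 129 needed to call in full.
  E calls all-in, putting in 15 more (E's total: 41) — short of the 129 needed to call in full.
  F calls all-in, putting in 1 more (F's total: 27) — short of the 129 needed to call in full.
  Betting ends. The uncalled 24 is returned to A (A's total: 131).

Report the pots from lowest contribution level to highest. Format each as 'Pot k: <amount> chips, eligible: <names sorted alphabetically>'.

Pot 1: 162 chips, eligible: A, B, C, D, E, F
Pot 2: 35 chips, eligible: A, B, C, D, E
Pot 3: 28 chips, eligible: A, C, D, E
Pot 4: 6 chips, eligible: A, C, D
Pot 5: 176 chips, eligible: A, C

Derivation:
Contributions (after 24 returned to A): A=131, B=34, C=131, D=43, E=41, F=27
Pot levels (distinct totals of non-folded players): 27, 34, 41, 43, 131
Layer 1-27: 27 each from A, B, C, D, E, F = 27*6 = 162 chips; eligible A, B, C, D, E, F
Layer 28-34: 7 each from A, B, C, D, E = 7*5 = 35 chips; eligible A, B, C, D, E
Layer 35-41: 7 each from A, C, D, E = 7*4 = 28 chips; eligible A, C, D, E
Layer 42-43: 2 each from A, C, D = 2*3 = 6 chips; eligible A, C, D
Layer 44-131: 88 each from A, C = 88*2 = 176 chips; eligible A, C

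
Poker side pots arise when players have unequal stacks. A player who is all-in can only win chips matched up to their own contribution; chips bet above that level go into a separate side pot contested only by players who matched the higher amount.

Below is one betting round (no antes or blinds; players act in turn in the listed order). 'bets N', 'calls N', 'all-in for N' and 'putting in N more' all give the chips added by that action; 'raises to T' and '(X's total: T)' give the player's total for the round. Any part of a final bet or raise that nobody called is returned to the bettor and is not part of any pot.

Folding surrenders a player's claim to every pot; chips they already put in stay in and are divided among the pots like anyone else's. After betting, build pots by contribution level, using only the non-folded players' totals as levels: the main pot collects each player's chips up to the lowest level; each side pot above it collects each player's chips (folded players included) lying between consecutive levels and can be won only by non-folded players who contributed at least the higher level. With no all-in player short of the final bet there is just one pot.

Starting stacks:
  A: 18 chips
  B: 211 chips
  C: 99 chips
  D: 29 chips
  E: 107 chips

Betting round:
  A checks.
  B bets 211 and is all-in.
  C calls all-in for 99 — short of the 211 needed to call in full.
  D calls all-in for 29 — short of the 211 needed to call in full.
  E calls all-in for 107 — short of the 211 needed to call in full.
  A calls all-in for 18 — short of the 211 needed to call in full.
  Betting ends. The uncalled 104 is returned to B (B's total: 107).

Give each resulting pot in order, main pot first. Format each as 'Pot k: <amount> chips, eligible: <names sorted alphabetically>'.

Contributions (after 104 returned to B): A=18, B=107, C=99, D=29, E=107
Pot levels (distinct totals of non-folded players): 18, 29, 99, 107
Layer 1-18: 18 each from A, B, C, D, E = 18*5 = 90 chips; eligible A, B, C, D, E
Layer 19-29: 11 each from B, C, D, E = 11*4 = 44 chips; eligible B, C, D, E
Layer 30-99: 70 each from B, C, E = 70*3 = 210 chips; eligible B, C, E
Layer 100-107: 8 each from B, E = 8*2 = 16 chips; eligible B, E

Pot 1: 90 chips, eligible: A, B, C, D, E
Pot 2: 44 chips, eligible: B, C, D, E
Pot 3: 210 chips, eligible: B, C, E
Pot 4: 16 chips, eligible: B, E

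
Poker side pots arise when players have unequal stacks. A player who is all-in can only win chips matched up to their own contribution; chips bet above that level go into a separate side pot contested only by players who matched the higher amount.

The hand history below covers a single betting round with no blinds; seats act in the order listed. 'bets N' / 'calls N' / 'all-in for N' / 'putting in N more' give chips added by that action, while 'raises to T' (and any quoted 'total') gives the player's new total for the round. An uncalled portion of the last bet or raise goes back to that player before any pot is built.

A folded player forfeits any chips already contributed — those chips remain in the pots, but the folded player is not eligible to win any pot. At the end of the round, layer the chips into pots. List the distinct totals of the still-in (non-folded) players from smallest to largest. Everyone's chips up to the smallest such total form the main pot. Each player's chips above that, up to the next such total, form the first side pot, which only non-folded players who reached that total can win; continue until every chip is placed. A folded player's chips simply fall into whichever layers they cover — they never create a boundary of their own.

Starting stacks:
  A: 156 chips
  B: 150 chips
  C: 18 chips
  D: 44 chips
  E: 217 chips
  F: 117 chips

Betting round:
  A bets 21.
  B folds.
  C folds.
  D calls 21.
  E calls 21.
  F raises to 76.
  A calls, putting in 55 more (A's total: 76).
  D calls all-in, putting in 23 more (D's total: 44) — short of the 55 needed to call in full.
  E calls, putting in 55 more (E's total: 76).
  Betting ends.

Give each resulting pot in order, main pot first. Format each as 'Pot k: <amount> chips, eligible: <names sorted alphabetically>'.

Contributions: A=76, D=44, E=76, F=76
Folded: B, C
Pot levels (distinct totals of non-folded players): 44, 76
Layer 1-44: 44 each from A, D, E, F = 44*4 = 176 chips; eligible A, D, E, F
Layer 45-76: 32 each from A, E, F = 32*3 = 96 chips; eligible A, E, F

Pot 1: 176 chips, eligible: A, D, E, F
Pot 2: 96 chips, eligible: A, E, F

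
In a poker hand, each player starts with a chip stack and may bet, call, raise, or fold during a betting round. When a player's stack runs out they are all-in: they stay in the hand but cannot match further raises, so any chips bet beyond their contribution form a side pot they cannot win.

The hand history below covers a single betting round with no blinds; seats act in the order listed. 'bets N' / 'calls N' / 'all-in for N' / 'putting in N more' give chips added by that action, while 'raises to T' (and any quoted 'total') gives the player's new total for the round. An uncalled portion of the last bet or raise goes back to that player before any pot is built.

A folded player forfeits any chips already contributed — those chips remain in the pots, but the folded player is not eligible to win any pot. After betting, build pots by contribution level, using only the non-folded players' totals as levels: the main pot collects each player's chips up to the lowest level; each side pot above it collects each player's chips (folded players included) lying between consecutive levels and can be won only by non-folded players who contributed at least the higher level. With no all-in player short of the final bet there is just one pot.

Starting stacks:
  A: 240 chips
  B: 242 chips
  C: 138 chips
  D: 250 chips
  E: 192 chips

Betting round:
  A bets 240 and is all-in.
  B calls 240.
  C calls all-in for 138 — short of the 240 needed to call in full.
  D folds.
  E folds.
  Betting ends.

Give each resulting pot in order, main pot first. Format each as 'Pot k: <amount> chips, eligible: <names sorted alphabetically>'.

Contributions: A=240, B=240, C=138
Folded: D, E
Pot levels (distinct totals of non-folded players): 138, 240
Layer 1-138: 138 each from A, B, C = 138*3 = 414 chips; eligible A, B, C
Layer 139-240: 102 each from A, B = 102*2 = 204 chips; eligible A, B

Pot 1: 414 chips, eligible: A, B, C
Pot 2: 204 chips, eligible: A, B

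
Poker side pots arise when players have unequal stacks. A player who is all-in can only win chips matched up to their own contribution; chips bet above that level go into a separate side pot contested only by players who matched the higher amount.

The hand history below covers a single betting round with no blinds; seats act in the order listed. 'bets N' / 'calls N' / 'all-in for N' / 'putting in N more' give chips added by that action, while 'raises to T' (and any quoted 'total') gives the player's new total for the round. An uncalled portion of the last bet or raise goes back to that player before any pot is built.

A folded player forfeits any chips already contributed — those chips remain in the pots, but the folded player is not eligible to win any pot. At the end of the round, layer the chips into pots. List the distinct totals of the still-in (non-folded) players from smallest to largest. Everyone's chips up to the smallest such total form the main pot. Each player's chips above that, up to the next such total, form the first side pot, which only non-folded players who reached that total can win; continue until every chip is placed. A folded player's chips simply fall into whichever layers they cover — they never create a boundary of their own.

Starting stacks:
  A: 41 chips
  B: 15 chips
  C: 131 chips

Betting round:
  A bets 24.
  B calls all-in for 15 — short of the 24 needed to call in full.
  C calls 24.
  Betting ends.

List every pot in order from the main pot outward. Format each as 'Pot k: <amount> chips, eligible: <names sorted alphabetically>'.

Pot 1: 45 chips, eligible: A, B, C
Pot 2: 18 chips, eligible: A, C

Derivation:
Contributions: A=24, B=15, C=24
Pot levels (distinct totals of non-folded players): 15, 24
Layer 1-15: 15 each from A, B, C = 15*3 = 45 chips; eligible A, B, C
Layer 16-24: 9 each from A, C = 9*2 = 18 chips; eligible A, C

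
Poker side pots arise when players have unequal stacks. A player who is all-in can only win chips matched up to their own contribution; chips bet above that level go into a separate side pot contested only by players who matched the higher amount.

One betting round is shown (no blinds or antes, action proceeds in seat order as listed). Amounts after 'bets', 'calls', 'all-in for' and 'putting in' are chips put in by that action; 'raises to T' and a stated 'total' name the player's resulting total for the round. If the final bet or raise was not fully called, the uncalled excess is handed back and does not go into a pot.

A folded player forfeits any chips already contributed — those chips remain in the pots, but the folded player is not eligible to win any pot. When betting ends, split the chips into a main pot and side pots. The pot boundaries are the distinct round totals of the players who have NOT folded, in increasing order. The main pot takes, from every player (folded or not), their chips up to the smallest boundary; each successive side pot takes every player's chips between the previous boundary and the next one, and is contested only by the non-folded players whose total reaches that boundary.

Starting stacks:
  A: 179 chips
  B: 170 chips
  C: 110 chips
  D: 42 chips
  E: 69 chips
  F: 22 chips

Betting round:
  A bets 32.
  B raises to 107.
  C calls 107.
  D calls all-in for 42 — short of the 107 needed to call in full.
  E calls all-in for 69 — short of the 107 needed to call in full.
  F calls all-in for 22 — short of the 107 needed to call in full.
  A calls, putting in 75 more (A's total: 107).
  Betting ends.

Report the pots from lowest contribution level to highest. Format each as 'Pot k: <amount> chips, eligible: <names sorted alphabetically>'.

Contributions: A=107, B=107, C=107, D=42, E=69, F=22
Pot levels (distinct totals of non-folded players): 22, 42, 69, 107
Layer 1-22: 22 each from A, B, C, D, E, F = 22*6 = 132 chips; eligible A, B, C, D, E, F
Layer 23-42: 20 each from A, B, C, D, E = 20*5 = 100 chips; eligible A, B, C, D, E
Layer 43-69: 27 each from A, B, C, E = 27*4 = 108 chips; eligible A, B, C, E
Layer 70-107: 38 each from A, B, C = 38*3 = 114 chips; eligible A, B, C

Pot 1: 132 chips, eligible: A, B, C, D, E, F
Pot 2: 100 chips, eligible: A, B, C, D, E
Pot 3: 108 chips, eligible: A, B, C, E
Pot 4: 114 chips, eligible: A, B, C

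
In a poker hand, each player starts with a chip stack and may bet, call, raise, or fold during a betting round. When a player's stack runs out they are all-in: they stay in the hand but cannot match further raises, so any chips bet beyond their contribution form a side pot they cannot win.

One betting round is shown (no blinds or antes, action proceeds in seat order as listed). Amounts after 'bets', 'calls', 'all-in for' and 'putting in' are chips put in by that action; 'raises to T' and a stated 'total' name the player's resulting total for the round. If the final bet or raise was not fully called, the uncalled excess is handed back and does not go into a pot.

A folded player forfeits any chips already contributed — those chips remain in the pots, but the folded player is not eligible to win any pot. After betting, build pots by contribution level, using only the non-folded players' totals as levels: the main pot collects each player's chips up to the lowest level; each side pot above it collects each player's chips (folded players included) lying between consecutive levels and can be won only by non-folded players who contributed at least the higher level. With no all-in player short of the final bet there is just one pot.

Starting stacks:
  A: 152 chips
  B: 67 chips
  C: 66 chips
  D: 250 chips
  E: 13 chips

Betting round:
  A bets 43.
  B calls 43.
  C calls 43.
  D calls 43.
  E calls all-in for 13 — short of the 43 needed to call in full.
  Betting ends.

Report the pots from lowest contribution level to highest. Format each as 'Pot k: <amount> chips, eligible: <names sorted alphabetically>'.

Pot 1: 65 chips, eligible: A, B, C, D, E
Pot 2: 120 chips, eligible: A, B, C, D

Derivation:
Contributions: A=43, B=43, C=43, D=43, E=13
Pot levels (distinct totals of non-folded players): 13, 43
Layer 1-13: 13 each from A, B, C, D, E = 13*5 = 65 chips; eligible A, B, C, D, E
Layer 14-43: 30 each from A, B, C, D = 30*4 = 120 chips; eligible A, B, C, D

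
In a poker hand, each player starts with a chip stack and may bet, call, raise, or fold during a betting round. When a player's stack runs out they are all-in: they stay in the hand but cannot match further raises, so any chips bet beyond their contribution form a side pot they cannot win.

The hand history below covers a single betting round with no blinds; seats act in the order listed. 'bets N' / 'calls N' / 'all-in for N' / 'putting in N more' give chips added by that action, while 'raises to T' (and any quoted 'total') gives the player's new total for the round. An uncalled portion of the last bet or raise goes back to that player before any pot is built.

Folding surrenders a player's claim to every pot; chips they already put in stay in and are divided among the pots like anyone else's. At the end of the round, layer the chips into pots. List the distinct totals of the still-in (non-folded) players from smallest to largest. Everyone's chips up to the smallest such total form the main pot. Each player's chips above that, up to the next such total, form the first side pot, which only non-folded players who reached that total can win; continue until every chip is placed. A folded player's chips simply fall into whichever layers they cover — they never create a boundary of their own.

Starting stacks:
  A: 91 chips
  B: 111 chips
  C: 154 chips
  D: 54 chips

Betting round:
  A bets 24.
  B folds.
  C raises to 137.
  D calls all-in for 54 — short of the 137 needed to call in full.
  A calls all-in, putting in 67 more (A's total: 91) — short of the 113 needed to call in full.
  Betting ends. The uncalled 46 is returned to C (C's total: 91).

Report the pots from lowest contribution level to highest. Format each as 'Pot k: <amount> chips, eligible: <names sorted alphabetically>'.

Contributions (after 46 returned to C): A=91, C=91, D=54
Folded: B
Pot levels (distinct totals of non-folded players): 54, 91
Layer 1-54: 54 each from A, C, D = 54*3 = 162 chips; eligible A, C, D
Layer 55-91: 37 each from A, C = 37*2 = 74 chips; eligible A, C

Pot 1: 162 chips, eligible: A, C, D
Pot 2: 74 chips, eligible: A, C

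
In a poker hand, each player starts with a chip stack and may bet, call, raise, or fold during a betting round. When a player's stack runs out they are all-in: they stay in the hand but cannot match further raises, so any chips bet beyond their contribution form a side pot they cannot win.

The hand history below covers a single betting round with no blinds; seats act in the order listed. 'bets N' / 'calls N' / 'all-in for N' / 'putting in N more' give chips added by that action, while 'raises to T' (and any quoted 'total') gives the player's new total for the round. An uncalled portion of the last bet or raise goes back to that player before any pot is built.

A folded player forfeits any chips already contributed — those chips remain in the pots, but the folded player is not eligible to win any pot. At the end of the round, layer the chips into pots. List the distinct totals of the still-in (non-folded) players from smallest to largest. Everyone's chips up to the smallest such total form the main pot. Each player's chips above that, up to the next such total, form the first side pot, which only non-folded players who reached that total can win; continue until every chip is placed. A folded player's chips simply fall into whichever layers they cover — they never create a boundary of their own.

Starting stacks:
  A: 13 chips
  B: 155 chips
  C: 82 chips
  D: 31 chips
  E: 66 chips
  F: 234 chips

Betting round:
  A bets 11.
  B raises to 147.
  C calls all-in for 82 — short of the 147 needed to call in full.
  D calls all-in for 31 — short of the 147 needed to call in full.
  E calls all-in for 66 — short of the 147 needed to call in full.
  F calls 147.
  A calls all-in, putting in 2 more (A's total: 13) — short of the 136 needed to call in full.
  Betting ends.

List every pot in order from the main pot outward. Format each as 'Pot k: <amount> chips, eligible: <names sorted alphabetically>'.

Pot 1: 78 chips, eligible: A, B, C, D, E, F
Pot 2: 90 chips, eligible: B, C, D, E, F
Pot 3: 140 chips, eligible: B, C, E, F
Pot 4: 48 chips, eligible: B, C, F
Pot 5: 130 chips, eligible: B, F

Derivation:
Contributions: A=13, B=147, C=82, D=31, E=66, F=147
Pot levels (distinct totals of non-folded players): 13, 31, 66, 82, 147
Layer 1-13: 13 each from A, B, C, D, E, F = 13*6 = 78 chips; eligible A, B, C, D, E, F
Layer 14-31: 18 each from B, C, D, E, F = 18*5 = 90 chips; eligible B, C, D, E, F
Layer 32-66: 35 each from B, C, E, F = 35*4 = 140 chips; eligible B, C, E, F
Layer 67-82: 16 each from B, C, F = 16*3 = 48 chips; eligible B, C, F
Layer 83-147: 65 each from B, F = 65*2 = 130 chips; eligible B, F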